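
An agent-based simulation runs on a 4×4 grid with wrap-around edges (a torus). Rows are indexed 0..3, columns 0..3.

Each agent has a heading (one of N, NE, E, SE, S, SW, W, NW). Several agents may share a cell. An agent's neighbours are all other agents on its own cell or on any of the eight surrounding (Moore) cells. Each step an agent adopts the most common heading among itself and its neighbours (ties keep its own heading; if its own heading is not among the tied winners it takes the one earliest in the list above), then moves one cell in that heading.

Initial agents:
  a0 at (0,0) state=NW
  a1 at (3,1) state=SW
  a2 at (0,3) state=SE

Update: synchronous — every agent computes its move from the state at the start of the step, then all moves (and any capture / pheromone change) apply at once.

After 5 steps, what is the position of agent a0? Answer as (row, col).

(3, 3)

t=1: a0@(3,3):NW a1@(0,0):SW a2@(1,0):SE
t=2: a0@(2,2):NW a1@(1,3):SW a2@(2,1):SE
t=3: a0@(1,1):NW a1@(2,2):SW a2@(3,2):SE
t=4: a0@(0,0):NW a1@(3,1):SW a2@(0,3):SE
t=5: a0@(3,3):NW a1@(0,0):SW a2@(1,0):SE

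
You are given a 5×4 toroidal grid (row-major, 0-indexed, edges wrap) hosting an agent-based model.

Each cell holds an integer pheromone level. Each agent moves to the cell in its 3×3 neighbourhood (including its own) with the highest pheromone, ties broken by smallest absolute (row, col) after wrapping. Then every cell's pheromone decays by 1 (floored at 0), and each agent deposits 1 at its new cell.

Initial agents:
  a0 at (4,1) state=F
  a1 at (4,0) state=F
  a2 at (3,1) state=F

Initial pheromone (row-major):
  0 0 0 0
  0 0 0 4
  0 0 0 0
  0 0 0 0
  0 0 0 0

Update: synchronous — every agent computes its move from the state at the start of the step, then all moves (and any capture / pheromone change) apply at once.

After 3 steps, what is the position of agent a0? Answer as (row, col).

(1, 3)

t=1: a0@(0,0) a1@(0,0) a2@(2,0) | pheromone: 2 0 0 0 / 0 0 0 3 / 1 0 0 0 / 0 0 0 0 / 0 0 0 0
t=2: a0@(1,3) a1@(1,3) a2@(1,3) | pheromone: 1 0 0 0 / 0 0 0 5 / 0 0 0 0 / 0 0 0 0 / 0 0 0 0
t=3: a0@(1,3) a1@(1,3) a2@(1,3) | pheromone: 0 0 0 0 / 0 0 0 7 / 0 0 0 0 / 0 0 0 0 / 0 0 0 0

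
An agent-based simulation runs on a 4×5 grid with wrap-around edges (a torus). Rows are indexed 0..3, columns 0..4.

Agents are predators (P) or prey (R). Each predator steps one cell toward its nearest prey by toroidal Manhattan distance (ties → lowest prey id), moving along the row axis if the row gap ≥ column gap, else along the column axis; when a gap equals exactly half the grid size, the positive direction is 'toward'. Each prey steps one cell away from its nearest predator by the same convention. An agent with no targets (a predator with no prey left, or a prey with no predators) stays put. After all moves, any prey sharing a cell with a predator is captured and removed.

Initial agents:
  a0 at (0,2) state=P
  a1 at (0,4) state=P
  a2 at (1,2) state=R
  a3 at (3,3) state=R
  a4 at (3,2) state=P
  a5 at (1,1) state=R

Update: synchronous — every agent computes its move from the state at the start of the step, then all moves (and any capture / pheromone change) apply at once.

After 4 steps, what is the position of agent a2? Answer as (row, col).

t=1: a0@(1,2):P a1@(3,4):P a2@(2,2):R a4@(3,3):P a5@(2,1):R
t=2: a0@(2,2):P a1@(3,3):P a2@(3,2):R a4@(2,3):P a5@(3,1):R
t=3: a0@(3,2):P a1@(3,2):P a2@(0,2):R a4@(3,3):P a5@(0,1):R
t=4: a0@(0,2):P a1@(0,2):P a2@(1,2):R a4@(0,3):P a5@(1,1):R

(1, 2)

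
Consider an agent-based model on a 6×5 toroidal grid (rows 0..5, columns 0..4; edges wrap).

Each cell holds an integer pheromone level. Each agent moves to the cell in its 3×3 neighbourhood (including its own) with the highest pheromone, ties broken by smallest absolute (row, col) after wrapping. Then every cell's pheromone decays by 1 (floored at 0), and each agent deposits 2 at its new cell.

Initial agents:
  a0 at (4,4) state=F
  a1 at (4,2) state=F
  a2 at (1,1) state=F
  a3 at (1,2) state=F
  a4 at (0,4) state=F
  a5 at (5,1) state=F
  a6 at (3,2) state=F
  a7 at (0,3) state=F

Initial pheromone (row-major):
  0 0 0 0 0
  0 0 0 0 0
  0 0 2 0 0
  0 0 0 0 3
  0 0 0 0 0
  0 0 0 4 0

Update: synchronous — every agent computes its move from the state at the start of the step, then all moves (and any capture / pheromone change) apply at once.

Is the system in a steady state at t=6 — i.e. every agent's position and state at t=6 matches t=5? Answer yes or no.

t=1: a0@(5,3) a1@(5,3) a2@(2,2) a3@(2,2) a4@(5,3) a5@(0,0) a6@(2,2) a7@(5,3) | pheromone: 2 0 0 0 0 / 0 0 0 0 0 / 0 0 7 0 0 / 0 0 0 0 2 / 0 0 0 0 0 / 0 0 0 11 0
t=2: a0@(5,3) a1@(5,3) a2@(2,2) a3@(2,2) a4@(5,3) a5@(0,0) a6@(2,2) a7@(5,3) | pheromone: 3 0 0 0 0 / 0 0 0 0 0 / 0 0 12 0 0 / 0 0 0 0 1 / 0 0 0 0 0 / 0 0 0 18 0
t=3: a0@(5,3) a1@(5,3) a2@(2,2) a3@(2,2) a4@(5,3) a5@(0,0) a6@(2,2) a7@(5,3) | pheromone: 4 0 0 0 0 / 0 0 0 0 0 / 0 0 17 0 0 / 0 0 0 0 0 / 0 0 0 0 0 / 0 0 0 25 0
t=4: a0@(5,3) a1@(5,3) a2@(2,2) a3@(2,2) a4@(5,3) a5@(0,0) a6@(2,2) a7@(5,3) | pheromone: 5 0 0 0 0 / 0 0 0 0 0 / 0 0 22 0 0 / 0 0 0 0 0 / 0 0 0 0 0 / 0 0 0 32 0
t=5: a0@(5,3) a1@(5,3) a2@(2,2) a3@(2,2) a4@(5,3) a5@(0,0) a6@(2,2) a7@(5,3) | pheromone: 6 0 0 0 0 / 0 0 0 0 0 / 0 0 27 0 0 / 0 0 0 0 0 / 0 0 0 0 0 / 0 0 0 39 0
t=6: a0@(5,3) a1@(5,3) a2@(2,2) a3@(2,2) a4@(5,3) a5@(0,0) a6@(2,2) a7@(5,3) | pheromone: 7 0 0 0 0 / 0 0 0 0 0 / 0 0 32 0 0 / 0 0 0 0 0 / 0 0 0 0 0 / 0 0 0 46 0

yes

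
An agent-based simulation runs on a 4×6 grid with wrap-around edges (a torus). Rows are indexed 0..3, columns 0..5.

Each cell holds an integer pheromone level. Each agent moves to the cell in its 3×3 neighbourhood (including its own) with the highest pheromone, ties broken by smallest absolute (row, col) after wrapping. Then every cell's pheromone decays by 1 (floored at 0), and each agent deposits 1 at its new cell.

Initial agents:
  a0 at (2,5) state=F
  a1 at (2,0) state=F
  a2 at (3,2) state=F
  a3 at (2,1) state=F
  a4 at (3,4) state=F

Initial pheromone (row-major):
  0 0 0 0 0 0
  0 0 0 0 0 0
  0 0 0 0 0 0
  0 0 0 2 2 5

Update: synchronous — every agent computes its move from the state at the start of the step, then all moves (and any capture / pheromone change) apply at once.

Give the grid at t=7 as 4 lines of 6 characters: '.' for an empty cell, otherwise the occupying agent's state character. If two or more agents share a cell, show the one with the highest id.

......
F.....
......
...F.F

t=1: a0@(3,5) a1@(3,5) a2@(3,3) a3@(1,0) a4@(3,5) | pheromone: 0 0 0 0 0 0 / 1 0 0 0 0 0 / 0 0 0 0 0 0 / 0 0 0 2 1 7
t=2: a0@(3,5) a1@(3,5) a2@(3,3) a3@(1,0) a4@(3,5) | pheromone: 0 0 0 0 0 0 / 1 0 0 0 0 0 / 0 0 0 0 0 0 / 0 0 0 2 0 9
t=3: a0@(3,5) a1@(3,5) a2@(3,3) a3@(1,0) a4@(3,5) | pheromone: 0 0 0 0 0 0 / 1 0 0 0 0 0 / 0 0 0 0 0 0 / 0 0 0 2 0 11
t=4: a0@(3,5) a1@(3,5) a2@(3,3) a3@(1,0) a4@(3,5) | pheromone: 0 0 0 0 0 0 / 1 0 0 0 0 0 / 0 0 0 0 0 0 / 0 0 0 2 0 13
t=5: a0@(3,5) a1@(3,5) a2@(3,3) a3@(1,0) a4@(3,5) | pheromone: 0 0 0 0 0 0 / 1 0 0 0 0 0 / 0 0 0 0 0 0 / 0 0 0 2 0 15
t=6: a0@(3,5) a1@(3,5) a2@(3,3) a3@(1,0) a4@(3,5) | pheromone: 0 0 0 0 0 0 / 1 0 0 0 0 0 / 0 0 0 0 0 0 / 0 0 0 2 0 17
t=7: a0@(3,5) a1@(3,5) a2@(3,3) a3@(1,0) a4@(3,5) | pheromone: 0 0 0 0 0 0 / 1 0 0 0 0 0 / 0 0 0 0 0 0 / 0 0 0 2 0 19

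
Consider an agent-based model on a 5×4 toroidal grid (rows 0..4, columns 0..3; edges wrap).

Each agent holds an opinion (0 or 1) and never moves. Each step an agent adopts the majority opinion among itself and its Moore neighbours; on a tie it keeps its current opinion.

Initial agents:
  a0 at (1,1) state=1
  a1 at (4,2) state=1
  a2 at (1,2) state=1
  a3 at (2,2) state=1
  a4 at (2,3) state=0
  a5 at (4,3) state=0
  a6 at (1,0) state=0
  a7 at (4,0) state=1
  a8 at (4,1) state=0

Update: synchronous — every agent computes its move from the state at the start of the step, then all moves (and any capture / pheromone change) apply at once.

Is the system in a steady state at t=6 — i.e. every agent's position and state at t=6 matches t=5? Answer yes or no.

no

t=1: a0@(1,1):1 a1@(4,2):0 a2@(1,2):1 a3@(2,2):1 a4@(2,3):0 a5@(4,3):1 a6@(1,0):0 a7@(4,0):0 a8@(4,1):1
t=2: a0@(1,1):1 a1@(4,2):1 a2@(1,2):1 a3@(2,2):1 a4@(2,3):0 a5@(4,3):0 a6@(1,0):0 a7@(4,0):1 a8@(4,1):0
t=3: a0@(1,1):1 a1@(4,2):0 a2@(1,2):1 a3@(2,2):1 a4@(2,3):0 a5@(4,3):1 a6@(1,0):0 a7@(4,0):0 a8@(4,1):1
t=4: a0@(1,1):1 a1@(4,2):1 a2@(1,2):1 a3@(2,2):1 a4@(2,3):0 a5@(4,3):0 a6@(1,0):0 a7@(4,0):1 a8@(4,1):0
t=5: a0@(1,1):1 a1@(4,2):0 a2@(1,2):1 a3@(2,2):1 a4@(2,3):0 a5@(4,3):1 a6@(1,0):0 a7@(4,0):0 a8@(4,1):1
t=6: a0@(1,1):1 a1@(4,2):1 a2@(1,2):1 a3@(2,2):1 a4@(2,3):0 a5@(4,3):0 a6@(1,0):0 a7@(4,0):1 a8@(4,1):0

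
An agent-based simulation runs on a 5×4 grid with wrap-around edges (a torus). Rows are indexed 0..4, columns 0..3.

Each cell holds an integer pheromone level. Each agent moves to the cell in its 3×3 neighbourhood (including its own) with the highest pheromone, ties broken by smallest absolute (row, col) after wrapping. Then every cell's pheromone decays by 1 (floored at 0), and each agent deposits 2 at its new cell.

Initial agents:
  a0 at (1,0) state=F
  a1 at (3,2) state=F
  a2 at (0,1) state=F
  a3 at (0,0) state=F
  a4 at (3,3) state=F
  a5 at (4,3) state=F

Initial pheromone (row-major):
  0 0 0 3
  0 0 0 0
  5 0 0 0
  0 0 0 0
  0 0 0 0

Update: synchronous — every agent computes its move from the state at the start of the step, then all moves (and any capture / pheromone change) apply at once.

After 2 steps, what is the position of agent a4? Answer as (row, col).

(2, 0)

t=1: a0@(2,0) a1@(2,1) a2@(0,0) a3@(0,3) a4@(2,0) a5@(0,3) | pheromone: 2 0 0 6 / 0 0 0 0 / 8 2 0 0 / 0 0 0 0 / 0 0 0 0
t=2: a0@(2,0) a1@(2,0) a2@(0,3) a3@(0,3) a4@(2,0) a5@(0,3) | pheromone: 1 0 0 11 / 0 0 0 0 / 13 1 0 0 / 0 0 0 0 / 0 0 0 0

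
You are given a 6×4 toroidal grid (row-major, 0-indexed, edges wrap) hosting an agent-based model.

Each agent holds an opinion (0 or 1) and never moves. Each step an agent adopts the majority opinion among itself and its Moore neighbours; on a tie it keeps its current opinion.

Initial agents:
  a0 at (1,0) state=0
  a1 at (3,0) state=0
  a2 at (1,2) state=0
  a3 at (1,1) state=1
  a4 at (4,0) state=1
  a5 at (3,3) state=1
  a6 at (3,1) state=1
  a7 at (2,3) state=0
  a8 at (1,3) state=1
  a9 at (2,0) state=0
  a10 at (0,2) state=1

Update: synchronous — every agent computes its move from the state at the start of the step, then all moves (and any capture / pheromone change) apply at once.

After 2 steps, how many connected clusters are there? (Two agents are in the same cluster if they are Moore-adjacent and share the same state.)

t=1: a0@(1,0):0 a1@(3,0):0 a2@(1,2):1 a3@(1,1):0 a4@(4,0):1 a5@(3,3):0 a6@(3,1):1 a7@(2,3):0 a8@(1,3):0 a9@(2,0):0 a10@(0,2):1
t=2: a0@(1,0):0 a1@(3,0):0 a2@(1,2):0 a3@(1,1):0 a4@(4,0):1 a5@(3,3):0 a6@(3,1):1 a7@(2,3):0 a8@(1,3):0 a9@(2,0):0 a10@(0,2):1

3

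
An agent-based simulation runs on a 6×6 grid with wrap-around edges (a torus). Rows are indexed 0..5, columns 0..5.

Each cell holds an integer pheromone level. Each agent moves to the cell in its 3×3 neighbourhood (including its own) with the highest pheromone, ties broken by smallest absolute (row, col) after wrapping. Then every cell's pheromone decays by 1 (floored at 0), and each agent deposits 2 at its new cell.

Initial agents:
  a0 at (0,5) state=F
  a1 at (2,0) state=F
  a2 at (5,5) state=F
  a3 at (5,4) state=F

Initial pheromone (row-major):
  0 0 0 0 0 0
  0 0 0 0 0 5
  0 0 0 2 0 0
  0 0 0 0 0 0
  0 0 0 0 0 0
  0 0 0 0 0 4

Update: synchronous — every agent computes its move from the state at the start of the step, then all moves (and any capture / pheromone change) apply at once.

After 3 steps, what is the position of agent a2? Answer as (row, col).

t=1: a0@(1,5) a1@(1,5) a2@(5,5) a3@(5,5) | pheromone: 0 0 0 0 0 0 / 0 0 0 0 0 8 / 0 0 0 1 0 0 / 0 0 0 0 0 0 / 0 0 0 0 0 0 / 0 0 0 0 0 7
t=2: a0@(1,5) a1@(1,5) a2@(5,5) a3@(5,5) | pheromone: 0 0 0 0 0 0 / 0 0 0 0 0 11 / 0 0 0 0 0 0 / 0 0 0 0 0 0 / 0 0 0 0 0 0 / 0 0 0 0 0 10
t=3: a0@(1,5) a1@(1,5) a2@(5,5) a3@(5,5) | pheromone: 0 0 0 0 0 0 / 0 0 0 0 0 14 / 0 0 0 0 0 0 / 0 0 0 0 0 0 / 0 0 0 0 0 0 / 0 0 0 0 0 13

(5, 5)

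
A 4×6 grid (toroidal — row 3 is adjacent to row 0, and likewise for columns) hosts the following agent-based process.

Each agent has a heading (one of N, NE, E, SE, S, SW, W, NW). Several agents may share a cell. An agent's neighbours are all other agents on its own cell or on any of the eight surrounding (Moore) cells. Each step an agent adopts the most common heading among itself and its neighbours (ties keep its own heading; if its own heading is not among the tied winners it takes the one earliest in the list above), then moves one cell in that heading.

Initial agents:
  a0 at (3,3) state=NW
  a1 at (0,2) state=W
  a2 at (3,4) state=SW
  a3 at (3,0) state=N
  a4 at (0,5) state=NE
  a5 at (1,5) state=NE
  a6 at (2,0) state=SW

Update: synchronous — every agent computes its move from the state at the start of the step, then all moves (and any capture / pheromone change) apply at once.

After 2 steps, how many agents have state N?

t=1: a0@(2,2):NW a1@(0,1):W a2@(0,3):SW a3@(2,0):N a4@(3,0):NE a5@(0,0):NE a6@(3,5):SW
t=2: a0@(1,1):NW a1@(3,2):NE a2@(1,2):SW a3@(1,0):N a4@(2,1):NE a5@(3,1):NE a6@(2,0):NE

1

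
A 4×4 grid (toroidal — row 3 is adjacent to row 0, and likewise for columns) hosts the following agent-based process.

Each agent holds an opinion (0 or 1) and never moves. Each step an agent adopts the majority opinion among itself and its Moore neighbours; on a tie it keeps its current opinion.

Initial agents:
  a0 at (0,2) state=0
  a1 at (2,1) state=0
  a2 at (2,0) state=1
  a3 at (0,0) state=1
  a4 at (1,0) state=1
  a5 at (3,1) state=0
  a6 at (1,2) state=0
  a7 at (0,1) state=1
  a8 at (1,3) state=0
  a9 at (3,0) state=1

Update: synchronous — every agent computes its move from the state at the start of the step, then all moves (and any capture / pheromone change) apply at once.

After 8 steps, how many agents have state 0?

3

t=1: a0@(0,2):0 a1@(2,1):0 a2@(2,0):1 a3@(0,0):1 a4@(1,0):1 a5@(3,1):1 a6@(1,2):0 a7@(0,1):1 a8@(1,3):0 a9@(3,0):1
t=2: a0@(0,2):0 a1@(2,1):1 a2@(2,0):1 a3@(0,0):1 a4@(1,0):1 a5@(3,1):1 a6@(1,2):0 a7@(0,1):1 a8@(1,3):0 a9@(3,0):1
t=3: (unchanged — steady state)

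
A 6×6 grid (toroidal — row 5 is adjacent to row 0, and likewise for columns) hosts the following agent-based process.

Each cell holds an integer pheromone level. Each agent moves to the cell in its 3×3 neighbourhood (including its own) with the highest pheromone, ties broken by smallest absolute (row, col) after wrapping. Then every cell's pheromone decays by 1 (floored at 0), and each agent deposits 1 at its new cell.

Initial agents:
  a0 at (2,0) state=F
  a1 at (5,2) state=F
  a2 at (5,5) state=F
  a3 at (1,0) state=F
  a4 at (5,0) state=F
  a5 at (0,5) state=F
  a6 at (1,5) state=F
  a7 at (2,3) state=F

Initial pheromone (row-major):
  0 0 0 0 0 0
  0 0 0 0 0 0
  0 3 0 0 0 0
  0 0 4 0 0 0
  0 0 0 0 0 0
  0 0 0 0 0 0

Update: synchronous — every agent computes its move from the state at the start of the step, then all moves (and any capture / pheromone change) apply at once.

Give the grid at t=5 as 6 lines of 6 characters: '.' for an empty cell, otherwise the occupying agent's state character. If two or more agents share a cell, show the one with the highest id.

F.....
......
.F....
......
......
......

t=1: a0@(2,1) a1@(0,1) a2@(0,0) a3@(2,1) a4@(0,0) a5@(0,0) a6@(0,0) a7@(3,2) | pheromone: 4 1 0 0 0 0 / 0 0 0 0 0 0 / 0 4 0 0 0 0 / 0 0 4 0 0 0 / 0 0 0 0 0 0 / 0 0 0 0 0 0
t=2: a0@(2,1) a1@(0,0) a2@(0,0) a3@(2,1) a4@(0,0) a5@(0,0) a6@(0,0) a7@(2,1) | pheromone: 8 0 0 0 0 0 / 0 0 0 0 0 0 / 0 6 0 0 0 0 / 0 0 3 0 0 0 / 0 0 0 0 0 0 / 0 0 0 0 0 0
t=3: a0@(2,1) a1@(0,0) a2@(0,0) a3@(2,1) a4@(0,0) a5@(0,0) a6@(0,0) a7@(2,1) | pheromone: 12 0 0 0 0 0 / 0 0 0 0 0 0 / 0 8 0 0 0 0 / 0 0 2 0 0 0 / 0 0 0 0 0 0 / 0 0 0 0 0 0
t=4: a0@(2,1) a1@(0,0) a2@(0,0) a3@(2,1) a4@(0,0) a5@(0,0) a6@(0,0) a7@(2,1) | pheromone: 16 0 0 0 0 0 / 0 0 0 0 0 0 / 0 10 0 0 0 0 / 0 0 1 0 0 0 / 0 0 0 0 0 0 / 0 0 0 0 0 0
t=5: a0@(2,1) a1@(0,0) a2@(0,0) a3@(2,1) a4@(0,0) a5@(0,0) a6@(0,0) a7@(2,1) | pheromone: 20 0 0 0 0 0 / 0 0 0 0 0 0 / 0 12 0 0 0 0 / 0 0 0 0 0 0 / 0 0 0 0 0 0 / 0 0 0 0 0 0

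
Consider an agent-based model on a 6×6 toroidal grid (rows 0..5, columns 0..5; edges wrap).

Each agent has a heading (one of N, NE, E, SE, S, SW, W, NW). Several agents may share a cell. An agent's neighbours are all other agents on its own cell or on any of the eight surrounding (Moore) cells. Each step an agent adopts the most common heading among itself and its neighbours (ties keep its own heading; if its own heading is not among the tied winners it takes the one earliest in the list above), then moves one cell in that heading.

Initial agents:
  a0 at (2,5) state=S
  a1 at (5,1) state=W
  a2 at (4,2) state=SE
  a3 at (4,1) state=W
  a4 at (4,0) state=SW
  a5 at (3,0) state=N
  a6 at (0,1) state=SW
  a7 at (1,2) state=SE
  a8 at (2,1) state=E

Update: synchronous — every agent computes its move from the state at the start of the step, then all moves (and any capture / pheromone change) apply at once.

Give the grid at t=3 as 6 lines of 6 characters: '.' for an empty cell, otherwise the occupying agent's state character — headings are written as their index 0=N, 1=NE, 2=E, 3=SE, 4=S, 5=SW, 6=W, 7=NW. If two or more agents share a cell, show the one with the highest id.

0.....
......
....2.
...65.
...666
....6.

t=1: a0@(3,5):S a1@(5,0):W a2@(4,1):W a3@(4,0):W a4@(4,5):W a5@(2,0):N a6@(1,0):SW a7@(2,3):SE a8@(2,2):E
t=2: a0@(3,4):W a1@(5,5):W a2@(4,0):W a3@(4,5):W a4@(4,4):W a5@(1,0):N a6@(2,5):SW a7@(3,4):SE a8@(2,3):E
t=3: a0@(3,3):W a1@(5,4):W a2@(4,5):W a3@(4,4):W a4@(4,3):W a5@(0,0):N a6@(3,4):SW a7@(3,3):W a8@(2,4):E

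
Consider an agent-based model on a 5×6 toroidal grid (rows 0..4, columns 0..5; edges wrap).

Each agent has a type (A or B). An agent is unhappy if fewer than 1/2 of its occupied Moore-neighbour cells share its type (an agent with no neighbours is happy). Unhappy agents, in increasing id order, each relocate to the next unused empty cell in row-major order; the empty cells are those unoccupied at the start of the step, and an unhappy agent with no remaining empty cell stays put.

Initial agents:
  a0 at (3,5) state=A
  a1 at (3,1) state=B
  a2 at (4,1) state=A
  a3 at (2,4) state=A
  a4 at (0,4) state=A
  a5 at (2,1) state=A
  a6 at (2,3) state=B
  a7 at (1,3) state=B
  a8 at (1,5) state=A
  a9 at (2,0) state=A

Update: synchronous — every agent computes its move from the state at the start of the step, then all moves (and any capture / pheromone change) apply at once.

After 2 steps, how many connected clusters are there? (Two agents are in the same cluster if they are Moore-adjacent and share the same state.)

3

t=1: a0@(3,5):A a1@(0,0):B a2@(0,1):A a3@(2,4):A a4@(0,4):A a5@(2,1):A a6@(2,3):B a7@(0,2):B a8@(1,5):A a9@(2,0):A
t=2: a0@(3,5):A a1@(0,3):B a2@(0,5):A a3@(2,4):A a4@(0,4):A a5@(2,1):A a6@(1,0):B a7@(1,1):B a8@(1,5):A a9@(2,0):A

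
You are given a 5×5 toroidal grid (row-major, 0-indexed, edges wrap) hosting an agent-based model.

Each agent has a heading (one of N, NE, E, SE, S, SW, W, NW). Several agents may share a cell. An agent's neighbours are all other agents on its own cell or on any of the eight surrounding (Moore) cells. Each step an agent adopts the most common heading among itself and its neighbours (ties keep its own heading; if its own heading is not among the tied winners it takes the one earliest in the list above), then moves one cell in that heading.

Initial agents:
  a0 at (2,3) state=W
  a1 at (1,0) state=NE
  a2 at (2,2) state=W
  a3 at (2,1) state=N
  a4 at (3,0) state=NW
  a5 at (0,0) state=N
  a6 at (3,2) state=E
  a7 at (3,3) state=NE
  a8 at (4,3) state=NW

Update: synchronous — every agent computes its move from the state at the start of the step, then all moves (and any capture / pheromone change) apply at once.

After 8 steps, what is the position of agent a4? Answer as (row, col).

(0, 2)

t=1: a0@(2,2):W a1@(0,0):N a2@(2,1):W a3@(1,1):N a4@(2,4):NW a5@(4,0):N a6@(3,1):W a7@(3,2):W a8@(3,2):NW
t=2: a0@(2,1):W a1@(4,0):N a2@(2,0):W a3@(0,1):N a4@(1,3):NW a5@(3,0):N a6@(3,0):W a7@(3,1):W a8@(3,1):W
t=3: a0@(2,0):W a1@(3,0):N a2@(2,4):W a3@(4,1):N a4@(0,2):NW a5@(3,4):W a6@(3,4):W a7@(3,0):W a8@(3,0):W
t=4: a0@(2,4):W a1@(3,4):W a2@(2,3):W a3@(3,1):N a4@(4,1):NW a5@(3,3):W a6@(3,3):W a7@(3,4):W a8@(3,4):W
t=5: a0@(2,3):W a1@(3,3):W a2@(2,2):W a3@(2,1):N a4@(3,0):NW a5@(3,2):W a6@(3,2):W a7@(3,3):W a8@(3,3):W
t=6: a0@(2,2):W a1@(3,2):W a2@(2,1):W a3@(2,0):W a4@(2,4):NW a5@(3,1):W a6@(3,1):W a7@(3,2):W a8@(3,2):W
t=7: a0@(2,1):W a1@(3,1):W a2@(2,0):W a3@(2,4):W a4@(1,3):NW a5@(3,0):W a6@(3,0):W a7@(3,1):W a8@(3,1):W
t=8: a0@(2,0):W a1@(3,0):W a2@(2,4):W a3@(2,3):W a4@(0,2):NW a5@(3,4):W a6@(3,4):W a7@(3,0):W a8@(3,0):W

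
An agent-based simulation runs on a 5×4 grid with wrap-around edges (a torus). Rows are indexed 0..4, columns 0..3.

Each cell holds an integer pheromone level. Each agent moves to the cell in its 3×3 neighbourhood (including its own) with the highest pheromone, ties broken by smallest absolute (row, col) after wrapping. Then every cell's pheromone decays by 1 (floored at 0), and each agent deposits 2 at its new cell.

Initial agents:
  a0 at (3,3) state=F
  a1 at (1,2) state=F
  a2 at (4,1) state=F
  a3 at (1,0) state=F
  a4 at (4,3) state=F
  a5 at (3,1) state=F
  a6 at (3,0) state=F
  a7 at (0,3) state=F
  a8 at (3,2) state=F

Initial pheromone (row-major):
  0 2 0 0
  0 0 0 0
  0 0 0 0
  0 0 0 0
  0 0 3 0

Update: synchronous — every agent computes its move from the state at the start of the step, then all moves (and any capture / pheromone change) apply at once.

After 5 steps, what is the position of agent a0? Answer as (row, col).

(4, 2)

t=1: a0@(4,2) a1@(0,1) a2@(4,2) a3@(0,1) a4@(4,2) a5@(4,2) a6@(2,0) a7@(4,2) a8@(4,2) | pheromone: 0 5 0 0 / 0 0 0 0 / 2 0 0 0 / 0 0 0 0 / 0 0 14 0
t=2: a0@(4,2) a1@(4,2) a2@(4,2) a3@(4,2) a4@(4,2) a5@(4,2) a6@(2,0) a7@(4,2) a8@(4,2) | pheromone: 0 4 0 0 / 0 0 0 0 / 3 0 0 0 / 0 0 0 0 / 0 0 29 0
t=3: a0@(4,2) a1@(4,2) a2@(4,2) a3@(4,2) a4@(4,2) a5@(4,2) a6@(2,0) a7@(4,2) a8@(4,2) | pheromone: 0 3 0 0 / 0 0 0 0 / 4 0 0 0 / 0 0 0 0 / 0 0 44 0
t=4: a0@(4,2) a1@(4,2) a2@(4,2) a3@(4,2) a4@(4,2) a5@(4,2) a6@(2,0) a7@(4,2) a8@(4,2) | pheromone: 0 2 0 0 / 0 0 0 0 / 5 0 0 0 / 0 0 0 0 / 0 0 59 0
t=5: a0@(4,2) a1@(4,2) a2@(4,2) a3@(4,2) a4@(4,2) a5@(4,2) a6@(2,0) a7@(4,2) a8@(4,2) | pheromone: 0 1 0 0 / 0 0 0 0 / 6 0 0 0 / 0 0 0 0 / 0 0 74 0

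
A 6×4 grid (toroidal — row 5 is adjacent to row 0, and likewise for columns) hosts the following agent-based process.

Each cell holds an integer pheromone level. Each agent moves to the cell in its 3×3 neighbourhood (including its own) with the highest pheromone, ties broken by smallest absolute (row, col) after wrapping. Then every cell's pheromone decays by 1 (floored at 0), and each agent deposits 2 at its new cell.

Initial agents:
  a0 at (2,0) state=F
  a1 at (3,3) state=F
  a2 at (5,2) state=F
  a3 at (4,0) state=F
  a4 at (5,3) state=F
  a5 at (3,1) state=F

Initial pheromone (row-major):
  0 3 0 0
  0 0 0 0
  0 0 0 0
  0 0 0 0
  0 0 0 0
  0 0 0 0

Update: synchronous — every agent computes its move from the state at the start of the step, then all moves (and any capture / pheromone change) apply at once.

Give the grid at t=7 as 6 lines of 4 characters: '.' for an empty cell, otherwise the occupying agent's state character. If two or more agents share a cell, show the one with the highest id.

.F..
....
F...
....
....
....

t=1: a0@(1,0) a1@(2,0) a2@(0,1) a3@(3,0) a4@(0,0) a5@(2,0) | pheromone: 2 4 0 0 / 2 0 0 0 / 4 0 0 0 / 2 0 0 0 / 0 0 0 0 / 0 0 0 0
t=2: a0@(0,1) a1@(2,0) a2@(0,1) a3@(2,0) a4@(0,1) a5@(2,0) | pheromone: 1 9 0 0 / 1 0 0 0 / 9 0 0 0 / 1 0 0 0 / 0 0 0 0 / 0 0 0 0
t=3: a0@(0,1) a1@(2,0) a2@(0,1) a3@(2,0) a4@(0,1) a5@(2,0) | pheromone: 0 14 0 0 / 0 0 0 0 / 14 0 0 0 / 0 0 0 0 / 0 0 0 0 / 0 0 0 0
t=4: a0@(0,1) a1@(2,0) a2@(0,1) a3@(2,0) a4@(0,1) a5@(2,0) | pheromone: 0 19 0 0 / 0 0 0 0 / 19 0 0 0 / 0 0 0 0 / 0 0 0 0 / 0 0 0 0
t=5: a0@(0,1) a1@(2,0) a2@(0,1) a3@(2,0) a4@(0,1) a5@(2,0) | pheromone: 0 24 0 0 / 0 0 0 0 / 24 0 0 0 / 0 0 0 0 / 0 0 0 0 / 0 0 0 0
t=6: a0@(0,1) a1@(2,0) a2@(0,1) a3@(2,0) a4@(0,1) a5@(2,0) | pheromone: 0 29 0 0 / 0 0 0 0 / 29 0 0 0 / 0 0 0 0 / 0 0 0 0 / 0 0 0 0
t=7: a0@(0,1) a1@(2,0) a2@(0,1) a3@(2,0) a4@(0,1) a5@(2,0) | pheromone: 0 34 0 0 / 0 0 0 0 / 34 0 0 0 / 0 0 0 0 / 0 0 0 0 / 0 0 0 0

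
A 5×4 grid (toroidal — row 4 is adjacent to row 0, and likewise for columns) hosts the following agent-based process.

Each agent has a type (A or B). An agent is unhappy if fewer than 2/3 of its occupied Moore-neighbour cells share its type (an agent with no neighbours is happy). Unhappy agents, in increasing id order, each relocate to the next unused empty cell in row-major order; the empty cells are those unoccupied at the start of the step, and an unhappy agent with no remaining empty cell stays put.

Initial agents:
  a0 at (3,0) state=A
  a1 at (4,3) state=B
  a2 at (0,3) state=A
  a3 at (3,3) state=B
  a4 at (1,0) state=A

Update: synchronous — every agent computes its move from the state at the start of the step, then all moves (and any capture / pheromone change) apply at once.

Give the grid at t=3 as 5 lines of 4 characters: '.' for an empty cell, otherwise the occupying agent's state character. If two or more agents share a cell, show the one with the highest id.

t=1: a0@(0,0):A a1@(0,1):B a2@(0,2):A a3@(1,1):B a4@(1,0):A
t=2: a0@(0,3):A a1@(1,2):B a2@(1,3):A a3@(2,0):B a4@(2,1):A
t=3: a0@(0,0):A a1@(0,1):B a2@(0,2):A a3@(1,0):B a4@(1,1):A

ABA.
BA..
....
....
....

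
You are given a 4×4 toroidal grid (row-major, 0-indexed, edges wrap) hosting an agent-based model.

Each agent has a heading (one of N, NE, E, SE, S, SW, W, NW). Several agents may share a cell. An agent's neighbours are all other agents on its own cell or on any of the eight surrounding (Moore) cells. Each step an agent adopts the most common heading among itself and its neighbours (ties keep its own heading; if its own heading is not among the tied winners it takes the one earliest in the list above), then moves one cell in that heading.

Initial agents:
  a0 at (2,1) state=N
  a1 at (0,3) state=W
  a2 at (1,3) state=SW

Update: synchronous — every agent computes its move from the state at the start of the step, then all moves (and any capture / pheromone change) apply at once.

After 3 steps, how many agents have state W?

1

t=1: a0@(1,1):N a1@(0,2):W a2@(2,2):SW
t=2: a0@(0,1):N a1@(0,1):W a2@(3,1):SW
t=3: a0@(3,1):N a1@(0,0):W a2@(0,0):SW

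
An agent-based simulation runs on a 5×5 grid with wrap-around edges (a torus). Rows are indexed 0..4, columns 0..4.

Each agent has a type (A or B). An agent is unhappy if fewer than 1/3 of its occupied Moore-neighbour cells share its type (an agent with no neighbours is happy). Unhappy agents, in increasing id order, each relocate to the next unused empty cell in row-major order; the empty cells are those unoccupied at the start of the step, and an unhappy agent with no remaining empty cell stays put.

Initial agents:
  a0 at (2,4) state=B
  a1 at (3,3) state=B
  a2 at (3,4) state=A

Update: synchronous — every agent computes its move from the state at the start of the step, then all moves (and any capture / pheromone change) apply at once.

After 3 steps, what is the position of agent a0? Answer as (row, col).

(2, 4)

t=1: a0@(2,4):B a1@(3,3):B a2@(0,0):A
t=2: (unchanged — steady state)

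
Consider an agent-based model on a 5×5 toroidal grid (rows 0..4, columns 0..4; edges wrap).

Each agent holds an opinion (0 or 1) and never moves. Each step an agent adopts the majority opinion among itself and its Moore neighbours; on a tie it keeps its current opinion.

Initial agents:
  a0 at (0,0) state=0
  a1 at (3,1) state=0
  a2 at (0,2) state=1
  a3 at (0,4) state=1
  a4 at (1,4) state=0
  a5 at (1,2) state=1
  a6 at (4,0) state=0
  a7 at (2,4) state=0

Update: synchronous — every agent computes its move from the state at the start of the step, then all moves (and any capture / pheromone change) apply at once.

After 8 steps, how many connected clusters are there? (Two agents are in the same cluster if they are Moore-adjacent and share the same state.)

t=1: a0@(0,0):0 a1@(3,1):0 a2@(0,2):1 a3@(0,4):0 a4@(1,4):0 a5@(1,2):1 a6@(4,0):0 a7@(2,4):0
t=2: (unchanged — steady state)

2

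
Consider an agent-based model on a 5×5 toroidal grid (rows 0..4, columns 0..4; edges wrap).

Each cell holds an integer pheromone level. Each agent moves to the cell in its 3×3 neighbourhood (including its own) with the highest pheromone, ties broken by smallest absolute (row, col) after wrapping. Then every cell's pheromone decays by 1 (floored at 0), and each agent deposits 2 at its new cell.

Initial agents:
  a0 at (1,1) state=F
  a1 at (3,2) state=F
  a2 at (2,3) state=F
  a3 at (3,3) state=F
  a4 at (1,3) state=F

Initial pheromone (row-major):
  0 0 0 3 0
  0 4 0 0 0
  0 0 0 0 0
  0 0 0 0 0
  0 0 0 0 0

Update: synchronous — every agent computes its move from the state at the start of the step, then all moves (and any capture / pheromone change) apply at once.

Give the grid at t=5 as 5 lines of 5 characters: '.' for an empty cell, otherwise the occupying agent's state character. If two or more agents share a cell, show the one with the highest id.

t=1: a0@(1,1) a1@(2,1) a2@(1,2) a3@(2,2) a4@(0,3) | pheromone: 0 0 0 4 0 / 0 5 2 0 0 / 0 2 2 0 0 / 0 0 0 0 0 / 0 0 0 0 0
t=2: a0@(1,1) a1@(1,1) a2@(1,1) a3@(1,1) a4@(0,3) | pheromone: 0 0 0 5 0 / 0 12 1 0 0 / 0 1 1 0 0 / 0 0 0 0 0 / 0 0 0 0 0
t=3: a0@(1,1) a1@(1,1) a2@(1,1) a3@(1,1) a4@(0,3) | pheromone: 0 0 0 6 0 / 0 19 0 0 0 / 0 0 0 0 0 / 0 0 0 0 0 / 0 0 0 0 0
t=4: a0@(1,1) a1@(1,1) a2@(1,1) a3@(1,1) a4@(0,3) | pheromone: 0 0 0 7 0 / 0 26 0 0 0 / 0 0 0 0 0 / 0 0 0 0 0 / 0 0 0 0 0
t=5: a0@(1,1) a1@(1,1) a2@(1,1) a3@(1,1) a4@(0,3) | pheromone: 0 0 0 8 0 / 0 33 0 0 0 / 0 0 0 0 0 / 0 0 0 0 0 / 0 0 0 0 0

...F.
.F...
.....
.....
.....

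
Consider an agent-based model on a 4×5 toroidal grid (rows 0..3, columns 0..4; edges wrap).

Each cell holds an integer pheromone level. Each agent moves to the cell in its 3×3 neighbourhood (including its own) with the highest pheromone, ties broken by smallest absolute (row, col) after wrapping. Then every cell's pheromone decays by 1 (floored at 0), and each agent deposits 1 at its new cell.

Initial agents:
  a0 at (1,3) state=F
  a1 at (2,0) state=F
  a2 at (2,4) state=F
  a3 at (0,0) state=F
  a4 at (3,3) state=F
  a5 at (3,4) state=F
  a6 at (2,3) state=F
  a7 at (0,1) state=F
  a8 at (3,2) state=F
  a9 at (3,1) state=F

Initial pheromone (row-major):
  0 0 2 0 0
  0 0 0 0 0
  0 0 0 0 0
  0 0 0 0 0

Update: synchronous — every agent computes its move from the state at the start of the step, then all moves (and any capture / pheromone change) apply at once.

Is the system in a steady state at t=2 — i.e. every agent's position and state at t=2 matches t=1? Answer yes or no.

t=1: a0@(0,2) a1@(1,0) a2@(1,0) a3@(0,0) a4@(0,2) a5@(0,0) a6@(1,2) a7@(0,2) a8@(0,2) a9@(0,2) | pheromone: 2 0 6 0 0 / 2 0 1 0 0 / 0 0 0 0 0 / 0 0 0 0 0
t=2: a0@(0,2) a1@(0,0) a2@(0,0) a3@(0,0) a4@(0,2) a5@(0,0) a6@(0,2) a7@(0,2) a8@(0,2) a9@(0,2) | pheromone: 5 0 11 0 0 / 1 0 0 0 0 / 0 0 0 0 0 / 0 0 0 0 0

no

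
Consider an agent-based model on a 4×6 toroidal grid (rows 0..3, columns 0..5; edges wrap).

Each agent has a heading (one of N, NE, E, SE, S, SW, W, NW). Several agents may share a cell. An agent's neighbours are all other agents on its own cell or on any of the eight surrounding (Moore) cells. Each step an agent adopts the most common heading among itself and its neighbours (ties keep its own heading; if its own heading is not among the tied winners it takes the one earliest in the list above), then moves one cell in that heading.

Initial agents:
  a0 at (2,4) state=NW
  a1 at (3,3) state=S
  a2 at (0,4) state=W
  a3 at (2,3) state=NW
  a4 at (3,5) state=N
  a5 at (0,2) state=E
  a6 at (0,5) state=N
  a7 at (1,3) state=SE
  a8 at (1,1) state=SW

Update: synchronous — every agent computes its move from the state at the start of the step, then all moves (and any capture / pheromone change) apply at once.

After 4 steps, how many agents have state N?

t=1: a0@(1,3):NW a1@(2,2):NW a2@(3,4):N a3@(1,2):NW a4@(2,5):N a5@(0,3):E a6@(3,5):N a7@(0,2):NW a8@(2,0):SW
t=2: a0@(0,2):NW a1@(1,1):NW a2@(2,4):N a3@(0,1):NW a4@(1,5):N a5@(3,2):NW a6@(2,5):N a7@(3,1):NW a8@(1,0):N
t=3: a0@(3,1):NW a1@(0,0):NW a2@(1,4):N a3@(3,0):NW a4@(0,5):N a5@(2,1):NW a6@(1,5):N a7@(2,0):NW a8@(0,0):N
t=4: a0@(2,0):NW a1@(3,5):NW a2@(0,4):N a3@(2,5):NW a4@(3,5):N a5@(1,0):NW a6@(0,5):N a7@(1,5):NW a8@(3,0):N

4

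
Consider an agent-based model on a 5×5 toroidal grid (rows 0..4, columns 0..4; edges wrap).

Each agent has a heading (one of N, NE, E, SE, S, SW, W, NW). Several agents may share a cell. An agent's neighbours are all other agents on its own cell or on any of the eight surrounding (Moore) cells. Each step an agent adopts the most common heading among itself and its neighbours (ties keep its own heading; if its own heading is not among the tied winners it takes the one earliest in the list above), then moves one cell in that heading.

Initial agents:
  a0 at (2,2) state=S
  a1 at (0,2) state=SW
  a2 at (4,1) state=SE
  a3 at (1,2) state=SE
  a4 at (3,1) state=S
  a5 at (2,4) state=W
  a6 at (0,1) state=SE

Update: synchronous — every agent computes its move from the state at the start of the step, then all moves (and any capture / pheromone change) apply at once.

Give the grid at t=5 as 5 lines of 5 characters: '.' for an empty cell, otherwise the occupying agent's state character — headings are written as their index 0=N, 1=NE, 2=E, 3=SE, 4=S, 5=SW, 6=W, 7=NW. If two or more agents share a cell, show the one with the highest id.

t=1: a0@(3,2):S a1@(1,3):SE a2@(0,2):SE a3@(2,3):SE a4@(4,1):S a5@(2,3):W a6@(1,2):SE
t=2: a0@(4,2):S a1@(2,4):SE a2@(1,3):SE a3@(3,4):SE a4@(0,1):S a5@(3,4):SE a6@(2,3):SE
t=3: a0@(0,2):S a1@(3,0):SE a2@(2,4):SE a3@(4,0):SE a4@(1,1):S a5@(4,0):SE a6@(3,4):SE
t=4: a0@(1,2):S a1@(4,1):SE a2@(3,0):SE a3@(0,1):SE a4@(2,1):S a5@(0,1):SE a6@(4,0):SE
t=5: a0@(2,2):S a1@(0,2):SE a2@(4,1):SE a3@(1,2):SE a4@(3,1):S a5@(1,2):SE a6@(0,1):SE

.33..
..3..
..4..
.4...
.3...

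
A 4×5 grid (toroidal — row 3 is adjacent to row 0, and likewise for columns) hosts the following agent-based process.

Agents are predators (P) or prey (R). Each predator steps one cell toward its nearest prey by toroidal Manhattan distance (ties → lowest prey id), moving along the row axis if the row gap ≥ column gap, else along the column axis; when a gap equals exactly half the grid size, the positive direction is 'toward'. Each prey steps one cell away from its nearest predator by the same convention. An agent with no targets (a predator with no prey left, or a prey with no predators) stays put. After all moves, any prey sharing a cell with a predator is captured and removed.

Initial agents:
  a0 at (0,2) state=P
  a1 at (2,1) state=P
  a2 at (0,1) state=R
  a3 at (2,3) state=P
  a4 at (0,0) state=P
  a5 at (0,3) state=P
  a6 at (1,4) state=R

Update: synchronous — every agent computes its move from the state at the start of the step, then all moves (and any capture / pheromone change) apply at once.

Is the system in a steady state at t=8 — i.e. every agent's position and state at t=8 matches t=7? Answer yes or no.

no

t=1: a0@(0,1):P a1@(3,1):P a2@(0,0):R a3@(1,3):P a4@(0,1):P a5@(0,2):P a6@(0,4):R
t=2: a0@(0,0):P a1@(0,1):P a2@(0,4):R a3@(0,3):P a4@(0,0):P a5@(0,1):P
t=3: a0@(0,4):P a1@(0,0):P a2@(0,3):R a3@(0,4):P a4@(0,4):P a5@(0,0):P
t=4: a0@(0,3):P a1@(0,4):P a2@(0,2):R a3@(0,3):P a4@(0,3):P a5@(0,4):P
t=5: a0@(0,2):P a1@(0,3):P a2@(0,1):R a3@(0,2):P a4@(0,2):P a5@(0,3):P
t=6: a0@(0,1):P a1@(0,2):P a2@(0,0):R a3@(0,1):P a4@(0,1):P a5@(0,2):P
t=7: a0@(0,0):P a1@(0,1):P a2@(0,4):R a3@(0,0):P a4@(0,0):P a5@(0,1):P
t=8: a0@(0,4):P a1@(0,0):P a2@(0,3):R a3@(0,4):P a4@(0,4):P a5@(0,0):P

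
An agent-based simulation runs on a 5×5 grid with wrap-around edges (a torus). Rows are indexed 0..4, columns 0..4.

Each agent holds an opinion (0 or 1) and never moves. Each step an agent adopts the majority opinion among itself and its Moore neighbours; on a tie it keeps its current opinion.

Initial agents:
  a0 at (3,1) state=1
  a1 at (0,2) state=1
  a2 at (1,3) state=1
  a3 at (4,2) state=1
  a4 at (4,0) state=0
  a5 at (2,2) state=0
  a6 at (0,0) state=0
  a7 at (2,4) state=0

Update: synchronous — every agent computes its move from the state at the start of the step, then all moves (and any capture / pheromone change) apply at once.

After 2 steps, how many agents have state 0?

3

t=1: a0@(3,1):1 a1@(0,2):1 a2@(1,3):1 a3@(4,2):1 a4@(4,0):0 a5@(2,2):1 a6@(0,0):0 a7@(2,4):0
t=2: (unchanged — steady state)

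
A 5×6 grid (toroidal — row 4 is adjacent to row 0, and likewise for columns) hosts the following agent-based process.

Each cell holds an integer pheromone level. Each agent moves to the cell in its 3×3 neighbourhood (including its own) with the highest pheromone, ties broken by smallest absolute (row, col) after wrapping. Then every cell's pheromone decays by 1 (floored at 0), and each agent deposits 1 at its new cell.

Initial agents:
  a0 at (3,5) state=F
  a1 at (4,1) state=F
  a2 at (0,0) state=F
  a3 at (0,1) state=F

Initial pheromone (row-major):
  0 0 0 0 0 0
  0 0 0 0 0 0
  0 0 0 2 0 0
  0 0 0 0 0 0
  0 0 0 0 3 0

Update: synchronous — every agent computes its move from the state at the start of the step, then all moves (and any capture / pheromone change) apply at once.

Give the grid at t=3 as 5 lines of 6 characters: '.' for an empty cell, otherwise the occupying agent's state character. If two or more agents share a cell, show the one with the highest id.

t=1: a0@(4,4) a1@(0,0) a2@(0,0) a3@(0,0) | pheromone: 3 0 0 0 0 0 / 0 0 0 0 0 0 / 0 0 0 1 0 0 / 0 0 0 0 0 0 / 0 0 0 0 3 0
t=2: a0@(4,4) a1@(0,0) a2@(0,0) a3@(0,0) | pheromone: 5 0 0 0 0 0 / 0 0 0 0 0 0 / 0 0 0 0 0 0 / 0 0 0 0 0 0 / 0 0 0 0 3 0
t=3: a0@(4,4) a1@(0,0) a2@(0,0) a3@(0,0) | pheromone: 7 0 0 0 0 0 / 0 0 0 0 0 0 / 0 0 0 0 0 0 / 0 0 0 0 0 0 / 0 0 0 0 3 0

F.....
......
......
......
....F.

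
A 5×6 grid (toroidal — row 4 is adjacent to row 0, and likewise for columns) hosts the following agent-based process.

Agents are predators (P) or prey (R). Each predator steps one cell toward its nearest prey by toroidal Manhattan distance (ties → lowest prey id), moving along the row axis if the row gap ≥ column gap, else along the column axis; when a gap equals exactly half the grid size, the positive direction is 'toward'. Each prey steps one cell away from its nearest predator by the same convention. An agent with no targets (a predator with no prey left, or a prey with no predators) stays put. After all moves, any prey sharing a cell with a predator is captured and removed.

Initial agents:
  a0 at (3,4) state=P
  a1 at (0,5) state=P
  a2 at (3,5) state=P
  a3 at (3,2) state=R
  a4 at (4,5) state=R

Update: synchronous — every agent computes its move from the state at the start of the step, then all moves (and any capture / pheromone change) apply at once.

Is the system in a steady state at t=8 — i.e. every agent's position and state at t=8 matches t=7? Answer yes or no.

t=1: a0@(3,3):P a1@(4,5):P a2@(4,5):P a3@(3,1):R a4@(3,5):R
t=2: a0@(3,2):P a1@(3,5):P a2@(3,5):P a3@(3,0):R a4@(2,5):R
t=3: a0@(3,1):P a1@(3,0):P a2@(3,0):P a4@(1,5):R
t=4: a0@(2,1):P a1@(2,0):P a2@(2,0):P a4@(0,5):R
t=5: a0@(1,1):P a1@(1,0):P a2@(1,0):P a4@(4,5):R
t=6: a0@(0,1):P a1@(0,0):P a2@(0,0):P a4@(3,5):R
t=7: a0@(4,1):P a1@(4,0):P a2@(4,0):P a4@(2,5):R
t=8: a0@(3,1):P a1@(3,0):P a2@(3,0):P a4@(1,5):R

no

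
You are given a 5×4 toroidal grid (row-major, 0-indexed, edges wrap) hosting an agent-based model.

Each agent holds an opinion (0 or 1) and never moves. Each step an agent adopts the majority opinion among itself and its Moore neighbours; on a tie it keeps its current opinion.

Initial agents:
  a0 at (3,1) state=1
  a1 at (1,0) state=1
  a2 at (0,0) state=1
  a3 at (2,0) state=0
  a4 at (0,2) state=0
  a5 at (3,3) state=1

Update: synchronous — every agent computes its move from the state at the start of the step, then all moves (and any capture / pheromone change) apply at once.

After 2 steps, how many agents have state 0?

t=1: a0@(3,1):1 a1@(1,0):1 a2@(0,0):1 a3@(2,0):1 a4@(0,2):0 a5@(3,3):1
t=2: (unchanged — steady state)

1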